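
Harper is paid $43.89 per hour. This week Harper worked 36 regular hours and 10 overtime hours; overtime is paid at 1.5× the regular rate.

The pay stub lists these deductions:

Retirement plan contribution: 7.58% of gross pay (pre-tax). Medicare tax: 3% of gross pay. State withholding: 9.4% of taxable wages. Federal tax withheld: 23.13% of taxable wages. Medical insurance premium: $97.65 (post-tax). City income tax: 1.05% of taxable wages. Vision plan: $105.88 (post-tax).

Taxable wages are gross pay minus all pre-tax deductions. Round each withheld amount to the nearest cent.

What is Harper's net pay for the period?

$1103.37

Regular pay: 36 × $43.89 = $1580.04
Overtime pay: 10 × $43.89 × 1.5 = $658.35
Gross pay = $1580.04 + $658.35 = $2238.39
Retirement plan contribution: $2238.39 × 0.0758 = $169.67
Taxable wages = $2238.39 − $169.67 = $2068.72
City income tax: $2068.72 × 0.0105 = $21.72
State withholding: $2068.72 × 0.094 = $194.46
Federal tax withheld: $2068.72 × 0.2313 = $478.49
Medicare tax: $2238.39 × 0.03 = $67.15
Vision plan: $105.88
Medical insurance premium: $97.65
Total deductions = $169.67 + $21.72 + $194.46 + $478.49 + $67.15 + $105.88 + $97.65 = $1135.02
Net pay = $2238.39 − $1135.02 = $1103.37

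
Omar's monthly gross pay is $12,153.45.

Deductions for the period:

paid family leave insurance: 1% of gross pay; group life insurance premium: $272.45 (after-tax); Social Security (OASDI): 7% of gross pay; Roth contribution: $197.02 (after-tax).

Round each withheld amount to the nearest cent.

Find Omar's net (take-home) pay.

Social Security (OASDI): $12,153.45 × 0.07 = $850.74
Paid family leave insurance: $12,153.45 × 0.01 = $121.53
Roth contribution: $197.02
Group life insurance premium: $272.45
Total deductions = $850.74 + $121.53 + $197.02 + $272.45 = $1,441.74
Net pay = $12,153.45 − $1,441.74 = $10,711.71

$10,711.71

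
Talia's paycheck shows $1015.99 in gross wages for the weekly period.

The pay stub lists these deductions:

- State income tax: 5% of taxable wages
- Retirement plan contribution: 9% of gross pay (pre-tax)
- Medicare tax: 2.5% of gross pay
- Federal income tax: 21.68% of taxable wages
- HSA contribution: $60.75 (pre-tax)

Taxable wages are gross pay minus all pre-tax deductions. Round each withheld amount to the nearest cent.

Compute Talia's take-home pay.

HSA contribution: $60.75
Retirement plan contribution: $1015.99 × 0.09 = $91.44
Pre-tax total = $60.75 + $91.44 = $152.19
Taxable wages = $1015.99 − $152.19 = $863.80
State income tax: $863.80 × 0.05 = $43.19
Federal income tax: $863.80 × 0.2168 = $187.27
Medicare tax: $1015.99 × 0.025 = $25.40
Total deductions = $60.75 + $91.44 + $43.19 + $187.27 + $25.40 = $408.05
Net pay = $1015.99 − $408.05 = $607.94

$607.94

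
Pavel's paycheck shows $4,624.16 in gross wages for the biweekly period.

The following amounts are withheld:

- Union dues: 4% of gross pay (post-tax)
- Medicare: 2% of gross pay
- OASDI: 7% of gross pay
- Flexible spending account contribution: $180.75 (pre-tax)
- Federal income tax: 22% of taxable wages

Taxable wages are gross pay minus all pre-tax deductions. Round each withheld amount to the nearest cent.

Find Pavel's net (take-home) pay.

Flexible spending account contribution: $180.75
Taxable wages = $4,624.16 − $180.75 = $4,443.41
Federal income tax: $4,443.41 × 0.22 = $977.55
OASDI: $4,624.16 × 0.07 = $323.69
Medicare: $4,624.16 × 0.02 = $92.48
Union dues: $4,624.16 × 0.04 = $184.97
Total deductions = $180.75 + $977.55 + $323.69 + $92.48 + $184.97 = $1,759.44
Net pay = $4,624.16 − $1,759.44 = $2,864.72

$2,864.72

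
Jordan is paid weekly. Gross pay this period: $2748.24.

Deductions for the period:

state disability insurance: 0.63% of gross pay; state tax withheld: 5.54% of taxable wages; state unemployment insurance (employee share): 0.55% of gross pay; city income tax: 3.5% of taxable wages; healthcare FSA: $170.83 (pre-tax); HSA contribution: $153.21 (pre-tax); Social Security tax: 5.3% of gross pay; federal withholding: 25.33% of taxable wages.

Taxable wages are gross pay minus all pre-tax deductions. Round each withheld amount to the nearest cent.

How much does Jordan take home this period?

$1412.91

HSA contribution: $153.21
Healthcare FSA: $170.83
Pre-tax total = $153.21 + $170.83 = $324.04
Taxable wages = $2748.24 − $324.04 = $2424.20
City income tax: $2424.20 × 0.035 = $84.85
Federal withholding: $2424.20 × 0.2533 = $614.05
State tax withheld: $2424.20 × 0.0554 = $134.30
State disability insurance: $2748.24 × 0.0063 = $17.31
State unemployment insurance (employee share): $2748.24 × 0.0055 = $15.12
Social Security tax: $2748.24 × 0.053 = $145.66
Total deductions = $153.21 + $170.83 + $84.85 + $614.05 + $134.30 + $17.31 + $15.12 + $145.66 = $1335.33
Net pay = $2748.24 − $1335.33 = $1412.91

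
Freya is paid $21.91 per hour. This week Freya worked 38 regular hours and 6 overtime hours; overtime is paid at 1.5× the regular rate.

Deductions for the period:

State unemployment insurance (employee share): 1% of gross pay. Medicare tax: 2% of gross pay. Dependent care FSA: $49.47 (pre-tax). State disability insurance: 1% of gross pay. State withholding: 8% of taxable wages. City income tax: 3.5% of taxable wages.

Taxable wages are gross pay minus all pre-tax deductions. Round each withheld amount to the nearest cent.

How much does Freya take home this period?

$826.37

Regular pay: 38 × $21.91 = $832.58
Overtime pay: 6 × $21.91 × 1.5 = $197.19
Gross pay = $832.58 + $197.19 = $1,029.77
Dependent care FSA: $49.47
Taxable wages = $1,029.77 − $49.47 = $980.30
City income tax: $980.30 × 0.035 = $34.31
State withholding: $980.30 × 0.08 = $78.42
State unemployment insurance (employee share): $1,029.77 × 0.01 = $10.30
Medicare tax: $1,029.77 × 0.02 = $20.60
State disability insurance: $1,029.77 × 0.01 = $10.30
Total deductions = $49.47 + $34.31 + $78.42 + $10.30 + $20.60 + $10.30 = $203.40
Net pay = $1,029.77 − $203.40 = $826.37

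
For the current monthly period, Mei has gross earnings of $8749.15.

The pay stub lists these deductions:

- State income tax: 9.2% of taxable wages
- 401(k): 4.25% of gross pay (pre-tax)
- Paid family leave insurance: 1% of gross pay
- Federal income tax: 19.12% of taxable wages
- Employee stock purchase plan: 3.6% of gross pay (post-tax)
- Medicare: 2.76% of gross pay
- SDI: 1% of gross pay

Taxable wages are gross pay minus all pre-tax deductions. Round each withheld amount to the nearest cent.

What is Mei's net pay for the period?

401(k): $8749.15 × 0.0425 = $371.84
Taxable wages = $8749.15 − $371.84 = $8377.31
State income tax: $8377.31 × 0.092 = $770.71
Federal income tax: $8377.31 × 0.1912 = $1601.74
Paid family leave insurance: $8749.15 × 0.01 = $87.49
SDI: $8749.15 × 0.01 = $87.49
Medicare: $8749.15 × 0.0276 = $241.48
Employee stock purchase plan: $8749.15 × 0.036 = $314.97
Total deductions = $371.84 + $770.71 + $1601.74 + $87.49 + $87.49 + $241.48 + $314.97 = $3475.72
Net pay = $8749.15 − $3475.72 = $5273.43

$5273.43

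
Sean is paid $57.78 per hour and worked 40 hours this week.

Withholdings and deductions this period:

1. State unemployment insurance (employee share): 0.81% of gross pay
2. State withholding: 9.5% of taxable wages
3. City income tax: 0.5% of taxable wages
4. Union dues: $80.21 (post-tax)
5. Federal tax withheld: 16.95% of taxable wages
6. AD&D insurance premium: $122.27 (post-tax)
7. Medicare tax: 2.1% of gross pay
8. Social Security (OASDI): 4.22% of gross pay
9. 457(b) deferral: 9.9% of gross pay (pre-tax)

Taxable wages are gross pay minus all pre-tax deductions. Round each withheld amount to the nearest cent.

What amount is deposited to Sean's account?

Gross pay: 40 × $57.78 = $2,311.20
457(b) deferral: $2,311.20 × 0.099 = $228.81
Taxable wages = $2,311.20 − $228.81 = $2,082.39
State withholding: $2,082.39 × 0.095 = $197.83
City income tax: $2,082.39 × 0.005 = $10.41
Federal tax withheld: $2,082.39 × 0.1695 = $352.97
Medicare tax: $2,311.20 × 0.021 = $48.54
State unemployment insurance (employee share): $2,311.20 × 0.0081 = $18.72
Social Security (OASDI): $2,311.20 × 0.0422 = $97.53
AD&D insurance premium: $122.27
Union dues: $80.21
Total deductions = $228.81 + $197.83 + $10.41 + $352.97 + $48.54 + $18.72 + $97.53 + $122.27 + $80.21 = $1,157.29
Net pay = $2,311.20 − $1,157.29 = $1,153.91

$1,153.91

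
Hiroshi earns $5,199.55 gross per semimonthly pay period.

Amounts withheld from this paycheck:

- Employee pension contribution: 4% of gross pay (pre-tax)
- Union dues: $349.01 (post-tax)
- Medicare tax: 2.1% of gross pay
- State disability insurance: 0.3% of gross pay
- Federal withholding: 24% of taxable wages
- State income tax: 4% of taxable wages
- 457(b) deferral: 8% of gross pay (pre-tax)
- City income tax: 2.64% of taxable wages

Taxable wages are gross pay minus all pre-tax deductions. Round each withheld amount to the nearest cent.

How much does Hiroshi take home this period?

Employee pension contribution: $5,199.55 × 0.04 = $207.98
457(b) deferral: $5,199.55 × 0.08 = $415.96
Pre-tax total = $207.98 + $415.96 = $623.94
Taxable wages = $5,199.55 − $623.94 = $4,575.61
Federal withholding: $4,575.61 × 0.24 = $1,098.15
City income tax: $4,575.61 × 0.0264 = $120.80
State income tax: $4,575.61 × 0.04 = $183.02
State disability insurance: $5,199.55 × 0.003 = $15.60
Medicare tax: $5,199.55 × 0.021 = $109.19
Union dues: $349.01
Total deductions = $207.98 + $415.96 + $1,098.15 + $120.80 + $183.02 + $15.60 + $109.19 + $349.01 = $2,499.71
Net pay = $5,199.55 − $2,499.71 = $2,699.84

$2,699.84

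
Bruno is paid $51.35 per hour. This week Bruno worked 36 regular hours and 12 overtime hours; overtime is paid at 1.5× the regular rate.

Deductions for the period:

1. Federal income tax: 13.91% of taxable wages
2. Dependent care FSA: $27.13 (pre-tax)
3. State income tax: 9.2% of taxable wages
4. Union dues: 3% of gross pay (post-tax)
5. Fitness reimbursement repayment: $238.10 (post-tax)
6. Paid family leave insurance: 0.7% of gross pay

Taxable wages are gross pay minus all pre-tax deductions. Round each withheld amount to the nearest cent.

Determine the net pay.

$1,770.52

Regular pay: 36 × $51.35 = $1,848.60
Overtime pay: 12 × $51.35 × 1.5 = $924.30
Gross pay = $1,848.60 + $924.30 = $2,772.90
Dependent care FSA: $27.13
Taxable wages = $2,772.90 − $27.13 = $2,745.77
State income tax: $2,745.77 × 0.092 = $252.61
Federal income tax: $2,745.77 × 0.1391 = $381.94
Paid family leave insurance: $2,772.90 × 0.007 = $19.41
Union dues: $2,772.90 × 0.03 = $83.19
Fitness reimbursement repayment: $238.10
Total deductions = $27.13 + $252.61 + $381.94 + $19.41 + $83.19 + $238.10 = $1,002.38
Net pay = $2,772.90 − $1,002.38 = $1,770.52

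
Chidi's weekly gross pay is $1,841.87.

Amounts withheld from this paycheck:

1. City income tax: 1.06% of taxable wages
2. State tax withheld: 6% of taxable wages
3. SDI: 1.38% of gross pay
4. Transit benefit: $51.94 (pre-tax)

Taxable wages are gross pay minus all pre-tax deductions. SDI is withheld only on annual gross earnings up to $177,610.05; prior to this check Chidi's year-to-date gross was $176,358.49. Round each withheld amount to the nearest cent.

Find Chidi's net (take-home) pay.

Transit benefit: $51.94
Taxable wages = $1,841.87 − $51.94 = $1,789.93
State tax withheld: $1,789.93 × 0.06 = $107.40
City income tax: $1,789.93 × 0.0106 = $18.97
SDI: only $177,610.05 − $176,358.49 = $1,251.56 of this check is subject → $1,251.56 × 0.0138 = $17.27
Total deductions = $51.94 + $107.40 + $18.97 + $17.27 = $195.58
Net pay = $1,841.87 − $195.58 = $1,646.29

$1,646.29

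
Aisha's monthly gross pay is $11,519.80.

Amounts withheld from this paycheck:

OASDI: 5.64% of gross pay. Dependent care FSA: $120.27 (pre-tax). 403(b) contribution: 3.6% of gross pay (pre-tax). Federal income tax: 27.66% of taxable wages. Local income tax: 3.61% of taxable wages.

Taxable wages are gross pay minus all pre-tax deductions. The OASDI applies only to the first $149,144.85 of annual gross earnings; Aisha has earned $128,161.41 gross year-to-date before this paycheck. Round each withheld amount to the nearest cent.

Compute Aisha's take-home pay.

Dependent care FSA: $120.27
403(b) contribution: $11,519.80 × 0.036 = $414.71
Pre-tax total = $120.27 + $414.71 = $534.98
Taxable wages = $11,519.80 − $534.98 = $10,984.82
Federal income tax: $10,984.82 × 0.2766 = $3,038.40
Local income tax: $10,984.82 × 0.0361 = $396.55
OASDI: cap not yet reached, full $11,519.80 is subject → $11,519.80 × 0.0564 = $649.72
Total deductions = $120.27 + $414.71 + $3,038.40 + $396.55 + $649.72 = $4,619.65
Net pay = $11,519.80 − $4,619.65 = $6,900.15

$6,900.15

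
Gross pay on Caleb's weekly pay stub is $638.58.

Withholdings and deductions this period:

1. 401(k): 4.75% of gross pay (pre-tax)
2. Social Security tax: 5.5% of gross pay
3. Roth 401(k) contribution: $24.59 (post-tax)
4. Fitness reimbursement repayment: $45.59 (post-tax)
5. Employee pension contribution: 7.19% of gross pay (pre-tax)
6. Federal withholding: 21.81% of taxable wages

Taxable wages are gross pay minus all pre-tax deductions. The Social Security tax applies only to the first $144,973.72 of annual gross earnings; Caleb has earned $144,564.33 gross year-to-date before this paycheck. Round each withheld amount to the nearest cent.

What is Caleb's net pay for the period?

$346.99

401(k): $638.58 × 0.0475 = $30.33
Employee pension contribution: $638.58 × 0.0719 = $45.91
Pre-tax total = $30.33 + $45.91 = $76.24
Taxable wages = $638.58 − $76.24 = $562.34
Federal withholding: $562.34 × 0.2181 = $122.65
Social Security tax: only $144,973.72 − $144,564.33 = $409.39 of this check is subject → $409.39 × 0.055 = $22.52
Roth 401(k) contribution: $24.59
Fitness reimbursement repayment: $45.59
Total deductions = $30.33 + $45.91 + $122.65 + $22.52 + $24.59 + $45.59 = $291.59
Net pay = $638.58 − $291.59 = $346.99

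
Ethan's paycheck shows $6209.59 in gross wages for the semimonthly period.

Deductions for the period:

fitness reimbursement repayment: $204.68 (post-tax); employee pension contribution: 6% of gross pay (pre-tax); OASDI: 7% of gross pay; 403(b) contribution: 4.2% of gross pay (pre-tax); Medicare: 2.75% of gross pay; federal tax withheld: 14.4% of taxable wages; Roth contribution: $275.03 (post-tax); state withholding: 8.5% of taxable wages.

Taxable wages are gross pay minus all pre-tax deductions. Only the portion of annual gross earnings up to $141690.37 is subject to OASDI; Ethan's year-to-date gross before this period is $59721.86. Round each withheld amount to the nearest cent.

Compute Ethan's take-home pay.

403(b) contribution: $6209.59 × 0.042 = $260.80
Employee pension contribution: $6209.59 × 0.06 = $372.58
Pre-tax total = $260.80 + $372.58 = $633.38
Taxable wages = $6209.59 − $633.38 = $5576.21
State withholding: $5576.21 × 0.085 = $473.98
Federal tax withheld: $5576.21 × 0.144 = $802.97
OASDI: cap not yet reached, full $6209.59 is subject → $6209.59 × 0.07 = $434.67
Medicare: $6209.59 × 0.0275 = $170.76
Roth contribution: $275.03
Fitness reimbursement repayment: $204.68
Total deductions = $260.80 + $372.58 + $473.98 + $802.97 + $434.67 + $170.76 + $275.03 + $204.68 = $2995.47
Net pay = $6209.59 − $2995.47 = $3214.12

$3214.12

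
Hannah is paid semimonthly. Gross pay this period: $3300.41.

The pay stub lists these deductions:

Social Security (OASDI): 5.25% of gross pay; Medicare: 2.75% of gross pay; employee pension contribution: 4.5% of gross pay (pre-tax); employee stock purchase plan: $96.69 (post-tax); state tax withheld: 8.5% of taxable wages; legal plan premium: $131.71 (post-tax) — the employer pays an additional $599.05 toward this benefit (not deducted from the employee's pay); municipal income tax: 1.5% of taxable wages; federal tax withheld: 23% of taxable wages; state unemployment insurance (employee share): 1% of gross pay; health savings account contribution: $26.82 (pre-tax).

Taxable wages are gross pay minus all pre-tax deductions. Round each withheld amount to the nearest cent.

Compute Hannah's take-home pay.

Employee pension contribution: $3300.41 × 0.045 = $148.52
Health savings account contribution: $26.82
Pre-tax total = $148.52 + $26.82 = $175.34
Taxable wages = $3300.41 − $175.34 = $3125.07
Municipal income tax: $3125.07 × 0.015 = $46.88
State tax withheld: $3125.07 × 0.085 = $265.63
Federal tax withheld: $3125.07 × 0.23 = $718.77
Social Security (OASDI): $3300.41 × 0.0525 = $173.27
State unemployment insurance (employee share): $3300.41 × 0.01 = $33.00
Medicare: $3300.41 × 0.0275 = $90.76
Legal plan premium: $131.71
Employee stock purchase plan: $96.69
(Employer's $599.05 toward legal plan premium is not withheld from the employee.)
Total deductions = $148.52 + $26.82 + $46.88 + $265.63 + $718.77 + $173.27 + $33.00 + $90.76 + $131.71 + $96.69 = $1732.05
Net pay = $3300.41 − $1732.05 = $1568.36

$1568.36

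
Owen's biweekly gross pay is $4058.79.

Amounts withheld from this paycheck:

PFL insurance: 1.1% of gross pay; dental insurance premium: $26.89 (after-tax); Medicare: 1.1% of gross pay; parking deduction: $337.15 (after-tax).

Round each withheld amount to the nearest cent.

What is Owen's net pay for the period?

$3605.45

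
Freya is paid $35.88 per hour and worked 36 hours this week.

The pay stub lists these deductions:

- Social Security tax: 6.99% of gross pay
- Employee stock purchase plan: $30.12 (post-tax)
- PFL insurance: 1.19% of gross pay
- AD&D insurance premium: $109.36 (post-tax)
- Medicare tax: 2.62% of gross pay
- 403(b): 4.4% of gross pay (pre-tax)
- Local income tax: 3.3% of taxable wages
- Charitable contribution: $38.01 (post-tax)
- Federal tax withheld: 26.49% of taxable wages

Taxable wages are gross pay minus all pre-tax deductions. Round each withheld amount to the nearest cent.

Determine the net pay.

Gross pay: 36 × $35.88 = $1,291.68
403(b): $1,291.68 × 0.044 = $56.83
Taxable wages = $1,291.68 − $56.83 = $1,234.85
Local income tax: $1,234.85 × 0.033 = $40.75
Federal tax withheld: $1,234.85 × 0.2649 = $327.11
Social Security tax: $1,291.68 × 0.0699 = $90.29
Medicare tax: $1,291.68 × 0.0262 = $33.84
PFL insurance: $1,291.68 × 0.0119 = $15.37
Charitable contribution: $38.01
AD&D insurance premium: $109.36
Employee stock purchase plan: $30.12
Total deductions = $56.83 + $40.75 + $327.11 + $90.29 + $33.84 + $15.37 + $38.01 + $109.36 + $30.12 = $741.68
Net pay = $1,291.68 − $741.68 = $550.00

$550.00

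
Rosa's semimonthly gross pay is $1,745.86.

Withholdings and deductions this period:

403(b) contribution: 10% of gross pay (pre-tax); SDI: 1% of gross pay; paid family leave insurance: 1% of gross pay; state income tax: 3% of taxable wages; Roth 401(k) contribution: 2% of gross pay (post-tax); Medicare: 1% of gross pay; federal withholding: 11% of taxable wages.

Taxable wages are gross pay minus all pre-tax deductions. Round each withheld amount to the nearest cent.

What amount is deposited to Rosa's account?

$1,263.99

403(b) contribution: $1,745.86 × 0.1 = $174.59
Taxable wages = $1,745.86 − $174.59 = $1,571.27
State income tax: $1,571.27 × 0.03 = $47.14
Federal withholding: $1,571.27 × 0.11 = $172.84
SDI: $1,745.86 × 0.01 = $17.46
Medicare: $1,745.86 × 0.01 = $17.46
Paid family leave insurance: $1,745.86 × 0.01 = $17.46
Roth 401(k) contribution: $1,745.86 × 0.02 = $34.92
Total deductions = $174.59 + $47.14 + $172.84 + $17.46 + $17.46 + $17.46 + $34.92 = $481.87
Net pay = $1,745.86 − $481.87 = $1,263.99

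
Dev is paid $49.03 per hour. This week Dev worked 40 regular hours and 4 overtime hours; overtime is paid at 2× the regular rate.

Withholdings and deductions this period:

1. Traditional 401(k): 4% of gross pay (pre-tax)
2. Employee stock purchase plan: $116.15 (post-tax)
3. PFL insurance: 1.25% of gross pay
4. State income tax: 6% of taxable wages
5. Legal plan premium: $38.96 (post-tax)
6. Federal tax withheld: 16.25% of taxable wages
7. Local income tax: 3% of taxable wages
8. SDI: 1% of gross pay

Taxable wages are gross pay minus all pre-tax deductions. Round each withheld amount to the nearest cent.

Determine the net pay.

$1480.76

Regular pay: 40 × $49.03 = $1961.20
Overtime pay: 4 × $49.03 × 2 = $392.24
Gross pay = $1961.20 + $392.24 = $2353.44
Traditional 401(k): $2353.44 × 0.04 = $94.14
Taxable wages = $2353.44 − $94.14 = $2259.30
Federal tax withheld: $2259.30 × 0.1625 = $367.14
Local income tax: $2259.30 × 0.03 = $67.78
State income tax: $2259.30 × 0.06 = $135.56
PFL insurance: $2353.44 × 0.0125 = $29.42
SDI: $2353.44 × 0.01 = $23.53
Legal plan premium: $38.96
Employee stock purchase plan: $116.15
Total deductions = $94.14 + $367.14 + $67.78 + $135.56 + $29.42 + $23.53 + $38.96 + $116.15 = $872.68
Net pay = $2353.44 − $872.68 = $1480.76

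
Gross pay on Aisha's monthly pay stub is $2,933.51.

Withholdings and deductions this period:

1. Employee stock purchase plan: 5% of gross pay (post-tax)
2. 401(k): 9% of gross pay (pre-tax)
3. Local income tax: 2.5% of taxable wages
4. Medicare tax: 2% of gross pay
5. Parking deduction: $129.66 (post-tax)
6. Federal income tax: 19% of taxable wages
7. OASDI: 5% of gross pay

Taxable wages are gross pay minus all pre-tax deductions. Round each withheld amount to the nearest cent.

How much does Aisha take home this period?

$1,613.86

401(k): $2,933.51 × 0.09 = $264.02
Taxable wages = $2,933.51 − $264.02 = $2,669.49
Local income tax: $2,669.49 × 0.025 = $66.74
Federal income tax: $2,669.49 × 0.19 = $507.20
Medicare tax: $2,933.51 × 0.02 = $58.67
OASDI: $2,933.51 × 0.05 = $146.68
Employee stock purchase plan: $2,933.51 × 0.05 = $146.68
Parking deduction: $129.66
Total deductions = $264.02 + $66.74 + $507.20 + $58.67 + $146.68 + $146.68 + $129.66 = $1,319.65
Net pay = $2,933.51 − $1,319.65 = $1,613.86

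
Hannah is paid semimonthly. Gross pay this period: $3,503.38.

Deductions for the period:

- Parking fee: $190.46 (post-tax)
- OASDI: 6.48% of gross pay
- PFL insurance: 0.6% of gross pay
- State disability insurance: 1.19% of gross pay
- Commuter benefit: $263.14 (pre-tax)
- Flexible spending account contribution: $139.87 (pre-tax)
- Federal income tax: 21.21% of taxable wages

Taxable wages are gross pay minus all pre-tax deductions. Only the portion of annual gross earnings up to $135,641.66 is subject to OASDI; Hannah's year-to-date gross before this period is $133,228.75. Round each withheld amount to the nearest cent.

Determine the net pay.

Flexible spending account contribution: $139.87
Commuter benefit: $263.14
Pre-tax total = $139.87 + $263.14 = $403.01
Taxable wages = $3,503.38 − $403.01 = $3,100.37
Federal income tax: $3,100.37 × 0.2121 = $657.59
OASDI: only $135,641.66 − $133,228.75 = $2,412.91 of this check is subject → $2,412.91 × 0.0648 = $156.36
State disability insurance: $3,503.38 × 0.0119 = $41.69
PFL insurance: $3,503.38 × 0.006 = $21.02
Parking fee: $190.46
Total deductions = $139.87 + $263.14 + $657.59 + $156.36 + $41.69 + $21.02 + $190.46 = $1,470.13
Net pay = $3,503.38 − $1,470.13 = $2,033.25

$2,033.25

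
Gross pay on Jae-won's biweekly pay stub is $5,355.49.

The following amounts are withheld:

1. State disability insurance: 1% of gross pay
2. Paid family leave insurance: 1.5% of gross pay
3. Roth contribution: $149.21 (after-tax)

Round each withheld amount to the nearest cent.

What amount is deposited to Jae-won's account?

State disability insurance: $5,355.49 × 0.01 = $53.55
Paid family leave insurance: $5,355.49 × 0.015 = $80.33
Roth contribution: $149.21
Total deductions = $53.55 + $80.33 + $149.21 = $283.09
Net pay = $5,355.49 − $283.09 = $5,072.40

$5,072.40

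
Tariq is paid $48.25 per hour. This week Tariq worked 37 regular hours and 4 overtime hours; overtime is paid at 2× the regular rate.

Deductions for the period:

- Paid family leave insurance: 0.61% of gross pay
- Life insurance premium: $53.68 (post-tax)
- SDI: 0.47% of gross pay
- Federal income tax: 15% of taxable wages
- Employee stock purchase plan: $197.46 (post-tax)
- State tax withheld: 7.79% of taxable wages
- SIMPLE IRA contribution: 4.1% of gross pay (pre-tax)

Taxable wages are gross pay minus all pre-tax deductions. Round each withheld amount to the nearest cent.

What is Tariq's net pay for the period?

$1,333.11

Regular pay: 37 × $48.25 = $1,785.25
Overtime pay: 4 × $48.25 × 2 = $386.00
Gross pay = $1,785.25 + $386.00 = $2,171.25
SIMPLE IRA contribution: $2,171.25 × 0.041 = $89.02
Taxable wages = $2,171.25 − $89.02 = $2,082.23
State tax withheld: $2,082.23 × 0.0779 = $162.21
Federal income tax: $2,082.23 × 0.15 = $312.33
Paid family leave insurance: $2,171.25 × 0.0061 = $13.24
SDI: $2,171.25 × 0.0047 = $10.20
Life insurance premium: $53.68
Employee stock purchase plan: $197.46
Total deductions = $89.02 + $162.21 + $312.33 + $13.24 + $10.20 + $53.68 + $197.46 = $838.14
Net pay = $2,171.25 − $838.14 = $1,333.11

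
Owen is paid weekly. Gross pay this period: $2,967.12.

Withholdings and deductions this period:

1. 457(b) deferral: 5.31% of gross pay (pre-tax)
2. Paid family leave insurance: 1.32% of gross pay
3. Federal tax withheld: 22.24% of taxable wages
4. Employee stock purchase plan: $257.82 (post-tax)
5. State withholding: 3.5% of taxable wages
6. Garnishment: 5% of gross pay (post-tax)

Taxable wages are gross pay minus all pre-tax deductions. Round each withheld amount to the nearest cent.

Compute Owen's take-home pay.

$1,641.04

457(b) deferral: $2,967.12 × 0.0531 = $157.55
Taxable wages = $2,967.12 − $157.55 = $2,809.57
State withholding: $2,809.57 × 0.035 = $98.33
Federal tax withheld: $2,809.57 × 0.2224 = $624.85
Paid family leave insurance: $2,967.12 × 0.0132 = $39.17
Employee stock purchase plan: $257.82
Garnishment: $2,967.12 × 0.05 = $148.36
Total deductions = $157.55 + $98.33 + $624.85 + $39.17 + $257.82 + $148.36 = $1,326.08
Net pay = $2,967.12 − $1,326.08 = $1,641.04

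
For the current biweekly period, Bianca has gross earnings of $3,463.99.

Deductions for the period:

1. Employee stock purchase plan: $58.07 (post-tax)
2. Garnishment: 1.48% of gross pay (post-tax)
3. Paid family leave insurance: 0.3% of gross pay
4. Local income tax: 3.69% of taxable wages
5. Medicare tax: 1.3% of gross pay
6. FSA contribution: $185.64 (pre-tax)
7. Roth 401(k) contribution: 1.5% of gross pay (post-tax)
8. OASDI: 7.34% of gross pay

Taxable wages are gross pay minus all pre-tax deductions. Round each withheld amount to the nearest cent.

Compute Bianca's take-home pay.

FSA contribution: $185.64
Taxable wages = $3,463.99 − $185.64 = $3,278.35
Local income tax: $3,278.35 × 0.0369 = $120.97
Paid family leave insurance: $3,463.99 × 0.003 = $10.39
Medicare tax: $3,463.99 × 0.013 = $45.03
OASDI: $3,463.99 × 0.0734 = $254.26
Garnishment: $3,463.99 × 0.0148 = $51.27
Employee stock purchase plan: $58.07
Roth 401(k) contribution: $3,463.99 × 0.015 = $51.96
Total deductions = $185.64 + $120.97 + $10.39 + $45.03 + $254.26 + $51.27 + $58.07 + $51.96 = $777.59
Net pay = $3,463.99 − $777.59 = $2,686.40

$2,686.40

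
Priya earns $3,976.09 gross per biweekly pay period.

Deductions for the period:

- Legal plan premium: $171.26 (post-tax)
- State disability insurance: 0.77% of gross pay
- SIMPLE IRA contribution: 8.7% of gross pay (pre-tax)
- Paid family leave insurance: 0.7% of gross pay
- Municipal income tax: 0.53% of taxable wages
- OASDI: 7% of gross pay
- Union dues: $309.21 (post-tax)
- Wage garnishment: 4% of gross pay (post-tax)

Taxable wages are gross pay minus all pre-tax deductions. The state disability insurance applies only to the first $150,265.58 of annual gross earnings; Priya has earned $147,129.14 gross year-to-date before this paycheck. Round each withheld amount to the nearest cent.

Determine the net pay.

$2,641.11

SIMPLE IRA contribution: $3,976.09 × 0.087 = $345.92
Taxable wages = $3,976.09 − $345.92 = $3,630.17
Municipal income tax: $3,630.17 × 0.0053 = $19.24
Paid family leave insurance: $3,976.09 × 0.007 = $27.83
State disability insurance: only $150,265.58 − $147,129.14 = $3,136.44 of this check is subject → $3,136.44 × 0.0077 = $24.15
OASDI: $3,976.09 × 0.07 = $278.33
Legal plan premium: $171.26
Union dues: $309.21
Wage garnishment: $3,976.09 × 0.04 = $159.04
Total deductions = $345.92 + $19.24 + $27.83 + $24.15 + $278.33 + $171.26 + $309.21 + $159.04 = $1,334.98
Net pay = $3,976.09 − $1,334.98 = $2,641.11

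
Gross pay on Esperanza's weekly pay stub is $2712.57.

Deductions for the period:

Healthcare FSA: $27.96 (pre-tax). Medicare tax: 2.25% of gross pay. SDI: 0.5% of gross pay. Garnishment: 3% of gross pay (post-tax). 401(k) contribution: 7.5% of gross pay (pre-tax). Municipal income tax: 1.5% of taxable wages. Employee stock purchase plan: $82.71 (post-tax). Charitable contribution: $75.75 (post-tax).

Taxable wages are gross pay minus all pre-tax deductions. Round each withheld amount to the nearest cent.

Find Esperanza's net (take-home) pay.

$2129.52

Healthcare FSA: $27.96
401(k) contribution: $2712.57 × 0.075 = $203.44
Pre-tax total = $27.96 + $203.44 = $231.40
Taxable wages = $2712.57 − $231.40 = $2481.17
Municipal income tax: $2481.17 × 0.015 = $37.22
SDI: $2712.57 × 0.005 = $13.56
Medicare tax: $2712.57 × 0.0225 = $61.03
Employee stock purchase plan: $82.71
Charitable contribution: $75.75
Garnishment: $2712.57 × 0.03 = $81.38
Total deductions = $27.96 + $203.44 + $37.22 + $13.56 + $61.03 + $82.71 + $75.75 + $81.38 = $583.05
Net pay = $2712.57 − $583.05 = $2129.52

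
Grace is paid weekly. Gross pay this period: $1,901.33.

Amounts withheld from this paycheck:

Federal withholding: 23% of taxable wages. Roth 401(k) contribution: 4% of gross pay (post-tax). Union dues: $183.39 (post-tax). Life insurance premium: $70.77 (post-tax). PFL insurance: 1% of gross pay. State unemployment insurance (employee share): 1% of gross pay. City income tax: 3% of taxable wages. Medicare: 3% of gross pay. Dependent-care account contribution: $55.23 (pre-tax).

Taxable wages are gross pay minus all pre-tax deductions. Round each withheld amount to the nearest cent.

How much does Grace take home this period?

Dependent-care account contribution: $55.23
Taxable wages = $1,901.33 − $55.23 = $1,846.10
Federal withholding: $1,846.10 × 0.23 = $424.60
City income tax: $1,846.10 × 0.03 = $55.38
Medicare: $1,901.33 × 0.03 = $57.04
State unemployment insurance (employee share): $1,901.33 × 0.01 = $19.01
PFL insurance: $1,901.33 × 0.01 = $19.01
Roth 401(k) contribution: $1,901.33 × 0.04 = $76.05
Union dues: $183.39
Life insurance premium: $70.77
Total deductions = $55.23 + $424.60 + $55.38 + $57.04 + $19.01 + $19.01 + $76.05 + $183.39 + $70.77 = $960.48
Net pay = $1,901.33 − $960.48 = $940.85

$940.85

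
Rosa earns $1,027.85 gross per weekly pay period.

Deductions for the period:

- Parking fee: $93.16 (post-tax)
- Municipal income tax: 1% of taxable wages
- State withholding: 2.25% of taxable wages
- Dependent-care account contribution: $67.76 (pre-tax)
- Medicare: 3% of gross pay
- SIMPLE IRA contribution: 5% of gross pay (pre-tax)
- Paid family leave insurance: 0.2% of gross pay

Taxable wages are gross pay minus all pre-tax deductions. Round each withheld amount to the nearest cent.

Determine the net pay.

SIMPLE IRA contribution: $1,027.85 × 0.05 = $51.39
Dependent-care account contribution: $67.76
Pre-tax total = $51.39 + $67.76 = $119.15
Taxable wages = $1,027.85 − $119.15 = $908.70
Municipal income tax: $908.70 × 0.01 = $9.09
State withholding: $908.70 × 0.0225 = $20.45
Medicare: $1,027.85 × 0.03 = $30.84
Paid family leave insurance: $1,027.85 × 0.002 = $2.06
Parking fee: $93.16
Total deductions = $51.39 + $67.76 + $9.09 + $20.45 + $30.84 + $2.06 + $93.16 = $274.75
Net pay = $1,027.85 − $274.75 = $753.10

$753.10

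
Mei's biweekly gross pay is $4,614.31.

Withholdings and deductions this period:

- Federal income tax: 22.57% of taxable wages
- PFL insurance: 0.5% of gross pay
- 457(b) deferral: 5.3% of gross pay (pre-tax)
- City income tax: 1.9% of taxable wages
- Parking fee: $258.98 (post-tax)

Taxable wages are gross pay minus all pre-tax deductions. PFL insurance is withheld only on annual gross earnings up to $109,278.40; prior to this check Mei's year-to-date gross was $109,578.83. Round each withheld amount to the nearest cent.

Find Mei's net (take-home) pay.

$3,041.49

457(b) deferral: $4,614.31 × 0.053 = $244.56
Taxable wages = $4,614.31 − $244.56 = $4,369.75
Federal income tax: $4,369.75 × 0.2257 = $986.25
City income tax: $4,369.75 × 0.019 = $83.03
PFL insurance: annual cap $109,278.40 already reached (YTD $109,578.83), so $0.00
Parking fee: $258.98
Total deductions = $244.56 + $986.25 + $83.03 + $0.00 + $258.98 = $1,572.82
Net pay = $4,614.31 − $1,572.82 = $3,041.49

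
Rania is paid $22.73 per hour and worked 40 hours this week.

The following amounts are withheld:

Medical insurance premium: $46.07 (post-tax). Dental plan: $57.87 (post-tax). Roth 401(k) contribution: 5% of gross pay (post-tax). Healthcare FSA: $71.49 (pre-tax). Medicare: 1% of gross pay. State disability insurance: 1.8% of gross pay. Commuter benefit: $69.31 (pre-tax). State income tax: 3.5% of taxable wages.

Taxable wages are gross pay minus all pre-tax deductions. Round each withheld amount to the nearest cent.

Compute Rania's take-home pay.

Gross pay: 40 × $22.73 = $909.20
Healthcare FSA: $71.49
Commuter benefit: $69.31
Pre-tax total = $71.49 + $69.31 = $140.80
Taxable wages = $909.20 − $140.80 = $768.40
State income tax: $768.40 × 0.035 = $26.89
Medicare: $909.20 × 0.01 = $9.09
State disability insurance: $909.20 × 0.018 = $16.37
Roth 401(k) contribution: $909.20 × 0.05 = $45.46
Medical insurance premium: $46.07
Dental plan: $57.87
Total deductions = $71.49 + $69.31 + $26.89 + $9.09 + $16.37 + $45.46 + $46.07 + $57.87 = $342.55
Net pay = $909.20 − $342.55 = $566.65

$566.65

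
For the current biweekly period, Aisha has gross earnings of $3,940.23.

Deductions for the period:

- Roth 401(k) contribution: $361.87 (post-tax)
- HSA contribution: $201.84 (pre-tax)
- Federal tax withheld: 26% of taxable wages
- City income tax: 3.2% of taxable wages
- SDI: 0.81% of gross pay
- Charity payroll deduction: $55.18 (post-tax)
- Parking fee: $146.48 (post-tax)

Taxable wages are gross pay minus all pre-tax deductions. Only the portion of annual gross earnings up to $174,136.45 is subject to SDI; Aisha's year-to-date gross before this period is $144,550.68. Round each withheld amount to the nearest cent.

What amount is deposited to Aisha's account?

HSA contribution: $201.84
Taxable wages = $3,940.23 − $201.84 = $3,738.39
City income tax: $3,738.39 × 0.032 = $119.63
Federal tax withheld: $3,738.39 × 0.26 = $971.98
SDI: cap not yet reached, full $3,940.23 is subject → $3,940.23 × 0.0081 = $31.92
Charity payroll deduction: $55.18
Parking fee: $146.48
Roth 401(k) contribution: $361.87
Total deductions = $201.84 + $119.63 + $971.98 + $31.92 + $55.18 + $146.48 + $361.87 = $1,888.90
Net pay = $3,940.23 − $1,888.90 = $2,051.33

$2,051.33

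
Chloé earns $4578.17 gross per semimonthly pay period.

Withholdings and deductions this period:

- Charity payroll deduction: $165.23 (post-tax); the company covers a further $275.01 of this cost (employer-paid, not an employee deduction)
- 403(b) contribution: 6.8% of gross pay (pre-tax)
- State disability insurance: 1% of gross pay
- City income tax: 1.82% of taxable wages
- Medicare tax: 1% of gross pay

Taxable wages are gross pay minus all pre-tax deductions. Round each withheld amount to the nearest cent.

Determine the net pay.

$3932.40

403(b) contribution: $4578.17 × 0.068 = $311.32
Taxable wages = $4578.17 − $311.32 = $4266.85
City income tax: $4266.85 × 0.0182 = $77.66
Medicare tax: $4578.17 × 0.01 = $45.78
State disability insurance: $4578.17 × 0.01 = $45.78
Charity payroll deduction: $165.23
(Employer's $275.01 toward charity payroll deduction is not withheld from the employee.)
Total deductions = $311.32 + $77.66 + $45.78 + $45.78 + $165.23 = $645.77
Net pay = $4578.17 − $645.77 = $3932.40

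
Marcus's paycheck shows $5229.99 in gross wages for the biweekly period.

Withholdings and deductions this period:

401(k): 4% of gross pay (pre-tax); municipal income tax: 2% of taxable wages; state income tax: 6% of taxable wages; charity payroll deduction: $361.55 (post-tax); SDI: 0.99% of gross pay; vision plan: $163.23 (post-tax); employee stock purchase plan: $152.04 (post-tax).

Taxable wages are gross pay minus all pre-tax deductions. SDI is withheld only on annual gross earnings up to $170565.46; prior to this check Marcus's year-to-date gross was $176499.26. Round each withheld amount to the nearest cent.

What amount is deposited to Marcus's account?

$3942.30

401(k): $5229.99 × 0.04 = $209.20
Taxable wages = $5229.99 − $209.20 = $5020.79
Municipal income tax: $5020.79 × 0.02 = $100.42
State income tax: $5020.79 × 0.06 = $301.25
SDI: annual cap $170565.46 already reached (YTD $176499.26), so $0.00
Charity payroll deduction: $361.55
Employee stock purchase plan: $152.04
Vision plan: $163.23
Total deductions = $209.20 + $100.42 + $301.25 + $0.00 + $361.55 + $152.04 + $163.23 = $1287.69
Net pay = $5229.99 − $1287.69 = $3942.30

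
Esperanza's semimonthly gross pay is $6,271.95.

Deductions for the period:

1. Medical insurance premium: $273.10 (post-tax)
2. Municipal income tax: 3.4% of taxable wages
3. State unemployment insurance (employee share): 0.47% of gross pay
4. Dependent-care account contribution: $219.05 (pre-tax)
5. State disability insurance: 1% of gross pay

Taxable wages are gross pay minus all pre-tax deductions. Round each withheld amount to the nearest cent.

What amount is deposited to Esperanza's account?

$5,481.80

Dependent-care account contribution: $219.05
Taxable wages = $6,271.95 − $219.05 = $6,052.90
Municipal income tax: $6,052.90 × 0.034 = $205.80
State unemployment insurance (employee share): $6,271.95 × 0.0047 = $29.48
State disability insurance: $6,271.95 × 0.01 = $62.72
Medical insurance premium: $273.10
Total deductions = $219.05 + $205.80 + $29.48 + $62.72 + $273.10 = $790.15
Net pay = $6,271.95 − $790.15 = $5,481.80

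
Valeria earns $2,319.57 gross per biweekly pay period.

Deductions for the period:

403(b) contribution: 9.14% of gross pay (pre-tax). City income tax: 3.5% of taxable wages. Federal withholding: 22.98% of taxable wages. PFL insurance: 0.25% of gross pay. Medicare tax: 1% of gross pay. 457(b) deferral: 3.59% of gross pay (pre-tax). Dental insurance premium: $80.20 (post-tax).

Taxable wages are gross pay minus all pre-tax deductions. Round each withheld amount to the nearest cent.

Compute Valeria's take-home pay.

$1,379.06

403(b) contribution: $2,319.57 × 0.0914 = $212.01
457(b) deferral: $2,319.57 × 0.0359 = $83.27
Pre-tax total = $212.01 + $83.27 = $295.28
Taxable wages = $2,319.57 − $295.28 = $2,024.29
City income tax: $2,024.29 × 0.035 = $70.85
Federal withholding: $2,024.29 × 0.2298 = $465.18
PFL insurance: $2,319.57 × 0.0025 = $5.80
Medicare tax: $2,319.57 × 0.01 = $23.20
Dental insurance premium: $80.20
Total deductions = $212.01 + $83.27 + $70.85 + $465.18 + $5.80 + $23.20 + $80.20 = $940.51
Net pay = $2,319.57 − $940.51 = $1,379.06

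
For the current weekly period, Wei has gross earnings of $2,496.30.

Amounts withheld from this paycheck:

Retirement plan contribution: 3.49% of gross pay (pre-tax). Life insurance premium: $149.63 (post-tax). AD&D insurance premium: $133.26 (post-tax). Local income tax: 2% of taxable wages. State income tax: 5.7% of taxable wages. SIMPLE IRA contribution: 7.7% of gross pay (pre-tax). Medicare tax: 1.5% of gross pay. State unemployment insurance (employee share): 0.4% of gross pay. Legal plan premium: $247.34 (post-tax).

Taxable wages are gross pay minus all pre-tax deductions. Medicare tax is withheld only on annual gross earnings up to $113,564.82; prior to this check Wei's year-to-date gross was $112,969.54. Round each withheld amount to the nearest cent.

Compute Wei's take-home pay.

SIMPLE IRA contribution: $2,496.30 × 0.077 = $192.22
Retirement plan contribution: $2,496.30 × 0.0349 = $87.12
Pre-tax total = $192.22 + $87.12 = $279.34
Taxable wages = $2,496.30 − $279.34 = $2,216.96
Local income tax: $2,216.96 × 0.02 = $44.34
State income tax: $2,216.96 × 0.057 = $126.37
State unemployment insurance (employee share): $2,496.30 × 0.004 = $9.99
Medicare tax: only $113,564.82 − $112,969.54 = $595.28 of this check is subject → $595.28 × 0.015 = $8.93
Legal plan premium: $247.34
Life insurance premium: $149.63
AD&D insurance premium: $133.26
Total deductions = $192.22 + $87.12 + $44.34 + $126.37 + $9.99 + $8.93 + $247.34 + $149.63 + $133.26 = $999.20
Net pay = $2,496.30 − $999.20 = $1,497.10

$1,497.10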